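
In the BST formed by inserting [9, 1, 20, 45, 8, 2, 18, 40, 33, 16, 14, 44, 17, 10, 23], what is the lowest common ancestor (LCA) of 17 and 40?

Tree insertion order: [9, 1, 20, 45, 8, 2, 18, 40, 33, 16, 14, 44, 17, 10, 23]
Tree (level-order array): [9, 1, 20, None, 8, 18, 45, 2, None, 16, None, 40, None, None, None, 14, 17, 33, 44, 10, None, None, None, 23]
In a BST, the LCA of p=17, q=40 is the first node v on the
root-to-leaf path with p <= v <= q (go left if both < v, right if both > v).
Walk from root:
  at 9: both 17 and 40 > 9, go right
  at 20: 17 <= 20 <= 40, this is the LCA
LCA = 20


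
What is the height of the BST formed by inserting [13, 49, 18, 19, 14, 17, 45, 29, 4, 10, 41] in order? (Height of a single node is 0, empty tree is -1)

Insertion order: [13, 49, 18, 19, 14, 17, 45, 29, 4, 10, 41]
Tree (level-order array): [13, 4, 49, None, 10, 18, None, None, None, 14, 19, None, 17, None, 45, None, None, 29, None, None, 41]
Compute height bottom-up (empty subtree = -1):
  height(10) = 1 + max(-1, -1) = 0
  height(4) = 1 + max(-1, 0) = 1
  height(17) = 1 + max(-1, -1) = 0
  height(14) = 1 + max(-1, 0) = 1
  height(41) = 1 + max(-1, -1) = 0
  height(29) = 1 + max(-1, 0) = 1
  height(45) = 1 + max(1, -1) = 2
  height(19) = 1 + max(-1, 2) = 3
  height(18) = 1 + max(1, 3) = 4
  height(49) = 1 + max(4, -1) = 5
  height(13) = 1 + max(1, 5) = 6
Height = 6


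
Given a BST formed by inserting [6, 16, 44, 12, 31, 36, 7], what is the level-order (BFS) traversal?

Tree insertion order: [6, 16, 44, 12, 31, 36, 7]
Tree (level-order array): [6, None, 16, 12, 44, 7, None, 31, None, None, None, None, 36]
BFS from the root, enqueuing left then right child of each popped node:
  queue [6] -> pop 6, enqueue [16], visited so far: [6]
  queue [16] -> pop 16, enqueue [12, 44], visited so far: [6, 16]
  queue [12, 44] -> pop 12, enqueue [7], visited so far: [6, 16, 12]
  queue [44, 7] -> pop 44, enqueue [31], visited so far: [6, 16, 12, 44]
  queue [7, 31] -> pop 7, enqueue [none], visited so far: [6, 16, 12, 44, 7]
  queue [31] -> pop 31, enqueue [36], visited so far: [6, 16, 12, 44, 7, 31]
  queue [36] -> pop 36, enqueue [none], visited so far: [6, 16, 12, 44, 7, 31, 36]
Result: [6, 16, 12, 44, 7, 31, 36]


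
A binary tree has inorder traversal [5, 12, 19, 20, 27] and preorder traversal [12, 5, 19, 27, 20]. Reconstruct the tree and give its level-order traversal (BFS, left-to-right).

Inorder:  [5, 12, 19, 20, 27]
Preorder: [12, 5, 19, 27, 20]
Algorithm: preorder visits root first, so consume preorder in order;
for each root, split the current inorder slice at that value into
left-subtree inorder and right-subtree inorder, then recurse.
Recursive splits:
  root=12; inorder splits into left=[5], right=[19, 20, 27]
  root=5; inorder splits into left=[], right=[]
  root=19; inorder splits into left=[], right=[20, 27]
  root=27; inorder splits into left=[20], right=[]
  root=20; inorder splits into left=[], right=[]
Reconstructed level-order: [12, 5, 19, 27, 20]


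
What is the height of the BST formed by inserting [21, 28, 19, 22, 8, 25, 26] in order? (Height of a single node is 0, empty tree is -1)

Insertion order: [21, 28, 19, 22, 8, 25, 26]
Tree (level-order array): [21, 19, 28, 8, None, 22, None, None, None, None, 25, None, 26]
Compute height bottom-up (empty subtree = -1):
  height(8) = 1 + max(-1, -1) = 0
  height(19) = 1 + max(0, -1) = 1
  height(26) = 1 + max(-1, -1) = 0
  height(25) = 1 + max(-1, 0) = 1
  height(22) = 1 + max(-1, 1) = 2
  height(28) = 1 + max(2, -1) = 3
  height(21) = 1 + max(1, 3) = 4
Height = 4


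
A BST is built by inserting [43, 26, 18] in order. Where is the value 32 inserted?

Starting tree (level order): [43, 26, None, 18]
Insertion path: 43 -> 26
Result: insert 32 as right child of 26
Final tree (level order): [43, 26, None, 18, 32]


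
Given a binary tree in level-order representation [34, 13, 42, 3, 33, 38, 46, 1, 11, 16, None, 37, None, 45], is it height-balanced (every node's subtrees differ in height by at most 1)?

Tree (level-order array): [34, 13, 42, 3, 33, 38, 46, 1, 11, 16, None, 37, None, 45]
Definition: a tree is height-balanced if, at every node, |h(left) - h(right)| <= 1 (empty subtree has height -1).
Bottom-up per-node check:
  node 1: h_left=-1, h_right=-1, diff=0 [OK], height=0
  node 11: h_left=-1, h_right=-1, diff=0 [OK], height=0
  node 3: h_left=0, h_right=0, diff=0 [OK], height=1
  node 16: h_left=-1, h_right=-1, diff=0 [OK], height=0
  node 33: h_left=0, h_right=-1, diff=1 [OK], height=1
  node 13: h_left=1, h_right=1, diff=0 [OK], height=2
  node 37: h_left=-1, h_right=-1, diff=0 [OK], height=0
  node 38: h_left=0, h_right=-1, diff=1 [OK], height=1
  node 45: h_left=-1, h_right=-1, diff=0 [OK], height=0
  node 46: h_left=0, h_right=-1, diff=1 [OK], height=1
  node 42: h_left=1, h_right=1, diff=0 [OK], height=2
  node 34: h_left=2, h_right=2, diff=0 [OK], height=3
All nodes satisfy the balance condition.
Result: Balanced


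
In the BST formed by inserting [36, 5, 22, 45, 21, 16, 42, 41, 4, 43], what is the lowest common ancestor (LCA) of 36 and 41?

Tree insertion order: [36, 5, 22, 45, 21, 16, 42, 41, 4, 43]
Tree (level-order array): [36, 5, 45, 4, 22, 42, None, None, None, 21, None, 41, 43, 16]
In a BST, the LCA of p=36, q=41 is the first node v on the
root-to-leaf path with p <= v <= q (go left if both < v, right if both > v).
Walk from root:
  at 36: 36 <= 36 <= 41, this is the LCA
LCA = 36


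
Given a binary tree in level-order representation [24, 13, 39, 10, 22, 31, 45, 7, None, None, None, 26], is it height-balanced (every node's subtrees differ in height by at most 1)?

Tree (level-order array): [24, 13, 39, 10, 22, 31, 45, 7, None, None, None, 26]
Definition: a tree is height-balanced if, at every node, |h(left) - h(right)| <= 1 (empty subtree has height -1).
Bottom-up per-node check:
  node 7: h_left=-1, h_right=-1, diff=0 [OK], height=0
  node 10: h_left=0, h_right=-1, diff=1 [OK], height=1
  node 22: h_left=-1, h_right=-1, diff=0 [OK], height=0
  node 13: h_left=1, h_right=0, diff=1 [OK], height=2
  node 26: h_left=-1, h_right=-1, diff=0 [OK], height=0
  node 31: h_left=0, h_right=-1, diff=1 [OK], height=1
  node 45: h_left=-1, h_right=-1, diff=0 [OK], height=0
  node 39: h_left=1, h_right=0, diff=1 [OK], height=2
  node 24: h_left=2, h_right=2, diff=0 [OK], height=3
All nodes satisfy the balance condition.
Result: Balanced


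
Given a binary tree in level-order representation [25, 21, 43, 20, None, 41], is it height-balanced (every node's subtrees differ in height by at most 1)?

Tree (level-order array): [25, 21, 43, 20, None, 41]
Definition: a tree is height-balanced if, at every node, |h(left) - h(right)| <= 1 (empty subtree has height -1).
Bottom-up per-node check:
  node 20: h_left=-1, h_right=-1, diff=0 [OK], height=0
  node 21: h_left=0, h_right=-1, diff=1 [OK], height=1
  node 41: h_left=-1, h_right=-1, diff=0 [OK], height=0
  node 43: h_left=0, h_right=-1, diff=1 [OK], height=1
  node 25: h_left=1, h_right=1, diff=0 [OK], height=2
All nodes satisfy the balance condition.
Result: Balanced


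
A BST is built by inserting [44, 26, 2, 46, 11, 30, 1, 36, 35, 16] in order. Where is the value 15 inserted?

Starting tree (level order): [44, 26, 46, 2, 30, None, None, 1, 11, None, 36, None, None, None, 16, 35]
Insertion path: 44 -> 26 -> 2 -> 11 -> 16
Result: insert 15 as left child of 16
Final tree (level order): [44, 26, 46, 2, 30, None, None, 1, 11, None, 36, None, None, None, 16, 35, None, 15]


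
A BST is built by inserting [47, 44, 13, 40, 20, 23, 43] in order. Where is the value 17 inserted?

Starting tree (level order): [47, 44, None, 13, None, None, 40, 20, 43, None, 23]
Insertion path: 47 -> 44 -> 13 -> 40 -> 20
Result: insert 17 as left child of 20
Final tree (level order): [47, 44, None, 13, None, None, 40, 20, 43, 17, 23]


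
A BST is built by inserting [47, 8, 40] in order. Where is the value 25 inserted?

Starting tree (level order): [47, 8, None, None, 40]
Insertion path: 47 -> 8 -> 40
Result: insert 25 as left child of 40
Final tree (level order): [47, 8, None, None, 40, 25]


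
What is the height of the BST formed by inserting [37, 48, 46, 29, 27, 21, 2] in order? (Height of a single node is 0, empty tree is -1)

Insertion order: [37, 48, 46, 29, 27, 21, 2]
Tree (level-order array): [37, 29, 48, 27, None, 46, None, 21, None, None, None, 2]
Compute height bottom-up (empty subtree = -1):
  height(2) = 1 + max(-1, -1) = 0
  height(21) = 1 + max(0, -1) = 1
  height(27) = 1 + max(1, -1) = 2
  height(29) = 1 + max(2, -1) = 3
  height(46) = 1 + max(-1, -1) = 0
  height(48) = 1 + max(0, -1) = 1
  height(37) = 1 + max(3, 1) = 4
Height = 4


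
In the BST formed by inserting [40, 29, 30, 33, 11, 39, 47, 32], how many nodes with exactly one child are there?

Tree built from: [40, 29, 30, 33, 11, 39, 47, 32]
Tree (level-order array): [40, 29, 47, 11, 30, None, None, None, None, None, 33, 32, 39]
Rule: These are nodes with exactly 1 non-null child.
Per-node child counts:
  node 40: 2 child(ren)
  node 29: 2 child(ren)
  node 11: 0 child(ren)
  node 30: 1 child(ren)
  node 33: 2 child(ren)
  node 32: 0 child(ren)
  node 39: 0 child(ren)
  node 47: 0 child(ren)
Matching nodes: [30]
Count of nodes with exactly one child: 1


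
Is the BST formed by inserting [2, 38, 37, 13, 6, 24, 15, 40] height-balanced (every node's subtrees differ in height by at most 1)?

Tree (level-order array): [2, None, 38, 37, 40, 13, None, None, None, 6, 24, None, None, 15]
Definition: a tree is height-balanced if, at every node, |h(left) - h(right)| <= 1 (empty subtree has height -1).
Bottom-up per-node check:
  node 6: h_left=-1, h_right=-1, diff=0 [OK], height=0
  node 15: h_left=-1, h_right=-1, diff=0 [OK], height=0
  node 24: h_left=0, h_right=-1, diff=1 [OK], height=1
  node 13: h_left=0, h_right=1, diff=1 [OK], height=2
  node 37: h_left=2, h_right=-1, diff=3 [FAIL (|2--1|=3 > 1)], height=3
  node 40: h_left=-1, h_right=-1, diff=0 [OK], height=0
  node 38: h_left=3, h_right=0, diff=3 [FAIL (|3-0|=3 > 1)], height=4
  node 2: h_left=-1, h_right=4, diff=5 [FAIL (|-1-4|=5 > 1)], height=5
Node 37 violates the condition: |2 - -1| = 3 > 1.
Result: Not balanced


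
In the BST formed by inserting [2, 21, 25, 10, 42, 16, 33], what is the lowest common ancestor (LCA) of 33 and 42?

Tree insertion order: [2, 21, 25, 10, 42, 16, 33]
Tree (level-order array): [2, None, 21, 10, 25, None, 16, None, 42, None, None, 33]
In a BST, the LCA of p=33, q=42 is the first node v on the
root-to-leaf path with p <= v <= q (go left if both < v, right if both > v).
Walk from root:
  at 2: both 33 and 42 > 2, go right
  at 21: both 33 and 42 > 21, go right
  at 25: both 33 and 42 > 25, go right
  at 42: 33 <= 42 <= 42, this is the LCA
LCA = 42


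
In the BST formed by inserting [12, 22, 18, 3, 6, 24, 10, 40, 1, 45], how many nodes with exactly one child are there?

Tree built from: [12, 22, 18, 3, 6, 24, 10, 40, 1, 45]
Tree (level-order array): [12, 3, 22, 1, 6, 18, 24, None, None, None, 10, None, None, None, 40, None, None, None, 45]
Rule: These are nodes with exactly 1 non-null child.
Per-node child counts:
  node 12: 2 child(ren)
  node 3: 2 child(ren)
  node 1: 0 child(ren)
  node 6: 1 child(ren)
  node 10: 0 child(ren)
  node 22: 2 child(ren)
  node 18: 0 child(ren)
  node 24: 1 child(ren)
  node 40: 1 child(ren)
  node 45: 0 child(ren)
Matching nodes: [6, 24, 40]
Count of nodes with exactly one child: 3


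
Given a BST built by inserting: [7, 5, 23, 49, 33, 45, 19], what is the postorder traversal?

Tree insertion order: [7, 5, 23, 49, 33, 45, 19]
Tree (level-order array): [7, 5, 23, None, None, 19, 49, None, None, 33, None, None, 45]
Postorder traversal: [5, 19, 45, 33, 49, 23, 7]


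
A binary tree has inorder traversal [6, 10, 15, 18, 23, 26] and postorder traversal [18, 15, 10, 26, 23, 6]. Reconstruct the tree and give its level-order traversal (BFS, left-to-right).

Inorder:   [6, 10, 15, 18, 23, 26]
Postorder: [18, 15, 10, 26, 23, 6]
Algorithm: postorder visits root last, so walk postorder right-to-left;
each value is the root of the current inorder slice — split it at that
value, recurse on the right subtree first, then the left.
Recursive splits:
  root=6; inorder splits into left=[], right=[10, 15, 18, 23, 26]
  root=23; inorder splits into left=[10, 15, 18], right=[26]
  root=26; inorder splits into left=[], right=[]
  root=10; inorder splits into left=[], right=[15, 18]
  root=15; inorder splits into left=[], right=[18]
  root=18; inorder splits into left=[], right=[]
Reconstructed level-order: [6, 23, 10, 26, 15, 18]


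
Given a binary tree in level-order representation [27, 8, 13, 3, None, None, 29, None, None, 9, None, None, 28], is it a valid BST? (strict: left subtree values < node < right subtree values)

Level-order array: [27, 8, 13, 3, None, None, 29, None, None, 9, None, None, 28]
Validate using subtree bounds (lo, hi): at each node, require lo < value < hi,
then recurse left with hi=value and right with lo=value.
Preorder trace (stopping at first violation):
  at node 27 with bounds (-inf, +inf): OK
  at node 8 with bounds (-inf, 27): OK
  at node 3 with bounds (-inf, 8): OK
  at node 13 with bounds (27, +inf): VIOLATION
Node 13 violates its bound: not (27 < 13 < +inf).
Result: Not a valid BST


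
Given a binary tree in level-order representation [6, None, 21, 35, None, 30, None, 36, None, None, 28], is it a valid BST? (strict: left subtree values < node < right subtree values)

Level-order array: [6, None, 21, 35, None, 30, None, 36, None, None, 28]
Validate using subtree bounds (lo, hi): at each node, require lo < value < hi,
then recurse left with hi=value and right with lo=value.
Preorder trace (stopping at first violation):
  at node 6 with bounds (-inf, +inf): OK
  at node 21 with bounds (6, +inf): OK
  at node 35 with bounds (6, 21): VIOLATION
Node 35 violates its bound: not (6 < 35 < 21).
Result: Not a valid BST


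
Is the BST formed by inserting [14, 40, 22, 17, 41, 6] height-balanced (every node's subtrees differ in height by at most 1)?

Tree (level-order array): [14, 6, 40, None, None, 22, 41, 17]
Definition: a tree is height-balanced if, at every node, |h(left) - h(right)| <= 1 (empty subtree has height -1).
Bottom-up per-node check:
  node 6: h_left=-1, h_right=-1, diff=0 [OK], height=0
  node 17: h_left=-1, h_right=-1, diff=0 [OK], height=0
  node 22: h_left=0, h_right=-1, diff=1 [OK], height=1
  node 41: h_left=-1, h_right=-1, diff=0 [OK], height=0
  node 40: h_left=1, h_right=0, diff=1 [OK], height=2
  node 14: h_left=0, h_right=2, diff=2 [FAIL (|0-2|=2 > 1)], height=3
Node 14 violates the condition: |0 - 2| = 2 > 1.
Result: Not balanced


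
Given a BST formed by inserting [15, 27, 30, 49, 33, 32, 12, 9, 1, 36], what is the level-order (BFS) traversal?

Tree insertion order: [15, 27, 30, 49, 33, 32, 12, 9, 1, 36]
Tree (level-order array): [15, 12, 27, 9, None, None, 30, 1, None, None, 49, None, None, 33, None, 32, 36]
BFS from the root, enqueuing left then right child of each popped node:
  queue [15] -> pop 15, enqueue [12, 27], visited so far: [15]
  queue [12, 27] -> pop 12, enqueue [9], visited so far: [15, 12]
  queue [27, 9] -> pop 27, enqueue [30], visited so far: [15, 12, 27]
  queue [9, 30] -> pop 9, enqueue [1], visited so far: [15, 12, 27, 9]
  queue [30, 1] -> pop 30, enqueue [49], visited so far: [15, 12, 27, 9, 30]
  queue [1, 49] -> pop 1, enqueue [none], visited so far: [15, 12, 27, 9, 30, 1]
  queue [49] -> pop 49, enqueue [33], visited so far: [15, 12, 27, 9, 30, 1, 49]
  queue [33] -> pop 33, enqueue [32, 36], visited so far: [15, 12, 27, 9, 30, 1, 49, 33]
  queue [32, 36] -> pop 32, enqueue [none], visited so far: [15, 12, 27, 9, 30, 1, 49, 33, 32]
  queue [36] -> pop 36, enqueue [none], visited so far: [15, 12, 27, 9, 30, 1, 49, 33, 32, 36]
Result: [15, 12, 27, 9, 30, 1, 49, 33, 32, 36]


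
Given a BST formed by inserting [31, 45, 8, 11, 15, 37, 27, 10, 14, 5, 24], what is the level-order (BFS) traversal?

Tree insertion order: [31, 45, 8, 11, 15, 37, 27, 10, 14, 5, 24]
Tree (level-order array): [31, 8, 45, 5, 11, 37, None, None, None, 10, 15, None, None, None, None, 14, 27, None, None, 24]
BFS from the root, enqueuing left then right child of each popped node:
  queue [31] -> pop 31, enqueue [8, 45], visited so far: [31]
  queue [8, 45] -> pop 8, enqueue [5, 11], visited so far: [31, 8]
  queue [45, 5, 11] -> pop 45, enqueue [37], visited so far: [31, 8, 45]
  queue [5, 11, 37] -> pop 5, enqueue [none], visited so far: [31, 8, 45, 5]
  queue [11, 37] -> pop 11, enqueue [10, 15], visited so far: [31, 8, 45, 5, 11]
  queue [37, 10, 15] -> pop 37, enqueue [none], visited so far: [31, 8, 45, 5, 11, 37]
  queue [10, 15] -> pop 10, enqueue [none], visited so far: [31, 8, 45, 5, 11, 37, 10]
  queue [15] -> pop 15, enqueue [14, 27], visited so far: [31, 8, 45, 5, 11, 37, 10, 15]
  queue [14, 27] -> pop 14, enqueue [none], visited so far: [31, 8, 45, 5, 11, 37, 10, 15, 14]
  queue [27] -> pop 27, enqueue [24], visited so far: [31, 8, 45, 5, 11, 37, 10, 15, 14, 27]
  queue [24] -> pop 24, enqueue [none], visited so far: [31, 8, 45, 5, 11, 37, 10, 15, 14, 27, 24]
Result: [31, 8, 45, 5, 11, 37, 10, 15, 14, 27, 24]


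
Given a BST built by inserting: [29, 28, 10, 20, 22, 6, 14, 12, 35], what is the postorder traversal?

Tree insertion order: [29, 28, 10, 20, 22, 6, 14, 12, 35]
Tree (level-order array): [29, 28, 35, 10, None, None, None, 6, 20, None, None, 14, 22, 12]
Postorder traversal: [6, 12, 14, 22, 20, 10, 28, 35, 29]


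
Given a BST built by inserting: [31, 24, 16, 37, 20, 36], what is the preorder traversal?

Tree insertion order: [31, 24, 16, 37, 20, 36]
Tree (level-order array): [31, 24, 37, 16, None, 36, None, None, 20]
Preorder traversal: [31, 24, 16, 20, 37, 36]


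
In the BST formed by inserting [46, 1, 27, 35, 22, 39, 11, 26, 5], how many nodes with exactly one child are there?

Tree built from: [46, 1, 27, 35, 22, 39, 11, 26, 5]
Tree (level-order array): [46, 1, None, None, 27, 22, 35, 11, 26, None, 39, 5]
Rule: These are nodes with exactly 1 non-null child.
Per-node child counts:
  node 46: 1 child(ren)
  node 1: 1 child(ren)
  node 27: 2 child(ren)
  node 22: 2 child(ren)
  node 11: 1 child(ren)
  node 5: 0 child(ren)
  node 26: 0 child(ren)
  node 35: 1 child(ren)
  node 39: 0 child(ren)
Matching nodes: [46, 1, 11, 35]
Count of nodes with exactly one child: 4


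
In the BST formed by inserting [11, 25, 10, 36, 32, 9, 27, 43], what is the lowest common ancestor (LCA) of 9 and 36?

Tree insertion order: [11, 25, 10, 36, 32, 9, 27, 43]
Tree (level-order array): [11, 10, 25, 9, None, None, 36, None, None, 32, 43, 27]
In a BST, the LCA of p=9, q=36 is the first node v on the
root-to-leaf path with p <= v <= q (go left if both < v, right if both > v).
Walk from root:
  at 11: 9 <= 11 <= 36, this is the LCA
LCA = 11


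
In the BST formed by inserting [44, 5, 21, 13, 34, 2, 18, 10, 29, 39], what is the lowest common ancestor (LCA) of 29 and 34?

Tree insertion order: [44, 5, 21, 13, 34, 2, 18, 10, 29, 39]
Tree (level-order array): [44, 5, None, 2, 21, None, None, 13, 34, 10, 18, 29, 39]
In a BST, the LCA of p=29, q=34 is the first node v on the
root-to-leaf path with p <= v <= q (go left if both < v, right if both > v).
Walk from root:
  at 44: both 29 and 34 < 44, go left
  at 5: both 29 and 34 > 5, go right
  at 21: both 29 and 34 > 21, go right
  at 34: 29 <= 34 <= 34, this is the LCA
LCA = 34


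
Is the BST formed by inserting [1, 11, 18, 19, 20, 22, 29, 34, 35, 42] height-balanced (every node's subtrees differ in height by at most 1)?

Tree (level-order array): [1, None, 11, None, 18, None, 19, None, 20, None, 22, None, 29, None, 34, None, 35, None, 42]
Definition: a tree is height-balanced if, at every node, |h(left) - h(right)| <= 1 (empty subtree has height -1).
Bottom-up per-node check:
  node 42: h_left=-1, h_right=-1, diff=0 [OK], height=0
  node 35: h_left=-1, h_right=0, diff=1 [OK], height=1
  node 34: h_left=-1, h_right=1, diff=2 [FAIL (|-1-1|=2 > 1)], height=2
  node 29: h_left=-1, h_right=2, diff=3 [FAIL (|-1-2|=3 > 1)], height=3
  node 22: h_left=-1, h_right=3, diff=4 [FAIL (|-1-3|=4 > 1)], height=4
  node 20: h_left=-1, h_right=4, diff=5 [FAIL (|-1-4|=5 > 1)], height=5
  node 19: h_left=-1, h_right=5, diff=6 [FAIL (|-1-5|=6 > 1)], height=6
  node 18: h_left=-1, h_right=6, diff=7 [FAIL (|-1-6|=7 > 1)], height=7
  node 11: h_left=-1, h_right=7, diff=8 [FAIL (|-1-7|=8 > 1)], height=8
  node 1: h_left=-1, h_right=8, diff=9 [FAIL (|-1-8|=9 > 1)], height=9
Node 34 violates the condition: |-1 - 1| = 2 > 1.
Result: Not balanced


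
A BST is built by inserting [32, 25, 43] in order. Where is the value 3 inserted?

Starting tree (level order): [32, 25, 43]
Insertion path: 32 -> 25
Result: insert 3 as left child of 25
Final tree (level order): [32, 25, 43, 3]


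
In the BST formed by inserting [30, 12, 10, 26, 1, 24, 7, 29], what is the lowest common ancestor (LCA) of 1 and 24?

Tree insertion order: [30, 12, 10, 26, 1, 24, 7, 29]
Tree (level-order array): [30, 12, None, 10, 26, 1, None, 24, 29, None, 7]
In a BST, the LCA of p=1, q=24 is the first node v on the
root-to-leaf path with p <= v <= q (go left if both < v, right if both > v).
Walk from root:
  at 30: both 1 and 24 < 30, go left
  at 12: 1 <= 12 <= 24, this is the LCA
LCA = 12


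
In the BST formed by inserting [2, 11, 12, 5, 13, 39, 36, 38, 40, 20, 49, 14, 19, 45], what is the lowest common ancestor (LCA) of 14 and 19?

Tree insertion order: [2, 11, 12, 5, 13, 39, 36, 38, 40, 20, 49, 14, 19, 45]
Tree (level-order array): [2, None, 11, 5, 12, None, None, None, 13, None, 39, 36, 40, 20, 38, None, 49, 14, None, None, None, 45, None, None, 19]
In a BST, the LCA of p=14, q=19 is the first node v on the
root-to-leaf path with p <= v <= q (go left if both < v, right if both > v).
Walk from root:
  at 2: both 14 and 19 > 2, go right
  at 11: both 14 and 19 > 11, go right
  at 12: both 14 and 19 > 12, go right
  at 13: both 14 and 19 > 13, go right
  at 39: both 14 and 19 < 39, go left
  at 36: both 14 and 19 < 36, go left
  at 20: both 14 and 19 < 20, go left
  at 14: 14 <= 14 <= 19, this is the LCA
LCA = 14


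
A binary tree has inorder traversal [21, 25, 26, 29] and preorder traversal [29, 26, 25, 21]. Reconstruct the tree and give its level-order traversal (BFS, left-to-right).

Inorder:  [21, 25, 26, 29]
Preorder: [29, 26, 25, 21]
Algorithm: preorder visits root first, so consume preorder in order;
for each root, split the current inorder slice at that value into
left-subtree inorder and right-subtree inorder, then recurse.
Recursive splits:
  root=29; inorder splits into left=[21, 25, 26], right=[]
  root=26; inorder splits into left=[21, 25], right=[]
  root=25; inorder splits into left=[21], right=[]
  root=21; inorder splits into left=[], right=[]
Reconstructed level-order: [29, 26, 25, 21]


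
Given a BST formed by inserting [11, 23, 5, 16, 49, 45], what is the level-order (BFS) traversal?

Tree insertion order: [11, 23, 5, 16, 49, 45]
Tree (level-order array): [11, 5, 23, None, None, 16, 49, None, None, 45]
BFS from the root, enqueuing left then right child of each popped node:
  queue [11] -> pop 11, enqueue [5, 23], visited so far: [11]
  queue [5, 23] -> pop 5, enqueue [none], visited so far: [11, 5]
  queue [23] -> pop 23, enqueue [16, 49], visited so far: [11, 5, 23]
  queue [16, 49] -> pop 16, enqueue [none], visited so far: [11, 5, 23, 16]
  queue [49] -> pop 49, enqueue [45], visited so far: [11, 5, 23, 16, 49]
  queue [45] -> pop 45, enqueue [none], visited so far: [11, 5, 23, 16, 49, 45]
Result: [11, 5, 23, 16, 49, 45]


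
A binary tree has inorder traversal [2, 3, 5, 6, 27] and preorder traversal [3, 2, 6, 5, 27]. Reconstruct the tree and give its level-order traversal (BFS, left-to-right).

Inorder:  [2, 3, 5, 6, 27]
Preorder: [3, 2, 6, 5, 27]
Algorithm: preorder visits root first, so consume preorder in order;
for each root, split the current inorder slice at that value into
left-subtree inorder and right-subtree inorder, then recurse.
Recursive splits:
  root=3; inorder splits into left=[2], right=[5, 6, 27]
  root=2; inorder splits into left=[], right=[]
  root=6; inorder splits into left=[5], right=[27]
  root=5; inorder splits into left=[], right=[]
  root=27; inorder splits into left=[], right=[]
Reconstructed level-order: [3, 2, 6, 5, 27]


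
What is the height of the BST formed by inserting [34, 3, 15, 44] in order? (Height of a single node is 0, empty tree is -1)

Insertion order: [34, 3, 15, 44]
Tree (level-order array): [34, 3, 44, None, 15]
Compute height bottom-up (empty subtree = -1):
  height(15) = 1 + max(-1, -1) = 0
  height(3) = 1 + max(-1, 0) = 1
  height(44) = 1 + max(-1, -1) = 0
  height(34) = 1 + max(1, 0) = 2
Height = 2


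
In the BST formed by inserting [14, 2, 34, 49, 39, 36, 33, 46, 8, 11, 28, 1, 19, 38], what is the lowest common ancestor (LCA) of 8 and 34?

Tree insertion order: [14, 2, 34, 49, 39, 36, 33, 46, 8, 11, 28, 1, 19, 38]
Tree (level-order array): [14, 2, 34, 1, 8, 33, 49, None, None, None, 11, 28, None, 39, None, None, None, 19, None, 36, 46, None, None, None, 38]
In a BST, the LCA of p=8, q=34 is the first node v on the
root-to-leaf path with p <= v <= q (go left if both < v, right if both > v).
Walk from root:
  at 14: 8 <= 14 <= 34, this is the LCA
LCA = 14


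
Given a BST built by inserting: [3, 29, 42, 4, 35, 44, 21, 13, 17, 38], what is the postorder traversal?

Tree insertion order: [3, 29, 42, 4, 35, 44, 21, 13, 17, 38]
Tree (level-order array): [3, None, 29, 4, 42, None, 21, 35, 44, 13, None, None, 38, None, None, None, 17]
Postorder traversal: [17, 13, 21, 4, 38, 35, 44, 42, 29, 3]


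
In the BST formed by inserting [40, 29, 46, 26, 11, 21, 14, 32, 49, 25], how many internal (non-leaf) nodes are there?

Tree built from: [40, 29, 46, 26, 11, 21, 14, 32, 49, 25]
Tree (level-order array): [40, 29, 46, 26, 32, None, 49, 11, None, None, None, None, None, None, 21, 14, 25]
Rule: An internal node has at least one child.
Per-node child counts:
  node 40: 2 child(ren)
  node 29: 2 child(ren)
  node 26: 1 child(ren)
  node 11: 1 child(ren)
  node 21: 2 child(ren)
  node 14: 0 child(ren)
  node 25: 0 child(ren)
  node 32: 0 child(ren)
  node 46: 1 child(ren)
  node 49: 0 child(ren)
Matching nodes: [40, 29, 26, 11, 21, 46]
Count of internal (non-leaf) nodes: 6


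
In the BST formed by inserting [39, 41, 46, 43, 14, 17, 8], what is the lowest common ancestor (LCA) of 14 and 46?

Tree insertion order: [39, 41, 46, 43, 14, 17, 8]
Tree (level-order array): [39, 14, 41, 8, 17, None, 46, None, None, None, None, 43]
In a BST, the LCA of p=14, q=46 is the first node v on the
root-to-leaf path with p <= v <= q (go left if both < v, right if both > v).
Walk from root:
  at 39: 14 <= 39 <= 46, this is the LCA
LCA = 39


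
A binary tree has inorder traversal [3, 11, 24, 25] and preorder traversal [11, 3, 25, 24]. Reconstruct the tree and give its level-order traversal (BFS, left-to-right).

Inorder:  [3, 11, 24, 25]
Preorder: [11, 3, 25, 24]
Algorithm: preorder visits root first, so consume preorder in order;
for each root, split the current inorder slice at that value into
left-subtree inorder and right-subtree inorder, then recurse.
Recursive splits:
  root=11; inorder splits into left=[3], right=[24, 25]
  root=3; inorder splits into left=[], right=[]
  root=25; inorder splits into left=[24], right=[]
  root=24; inorder splits into left=[], right=[]
Reconstructed level-order: [11, 3, 25, 24]


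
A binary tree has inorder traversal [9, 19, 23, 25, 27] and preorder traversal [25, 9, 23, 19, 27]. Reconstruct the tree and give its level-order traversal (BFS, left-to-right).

Inorder:  [9, 19, 23, 25, 27]
Preorder: [25, 9, 23, 19, 27]
Algorithm: preorder visits root first, so consume preorder in order;
for each root, split the current inorder slice at that value into
left-subtree inorder and right-subtree inorder, then recurse.
Recursive splits:
  root=25; inorder splits into left=[9, 19, 23], right=[27]
  root=9; inorder splits into left=[], right=[19, 23]
  root=23; inorder splits into left=[19], right=[]
  root=19; inorder splits into left=[], right=[]
  root=27; inorder splits into left=[], right=[]
Reconstructed level-order: [25, 9, 27, 23, 19]


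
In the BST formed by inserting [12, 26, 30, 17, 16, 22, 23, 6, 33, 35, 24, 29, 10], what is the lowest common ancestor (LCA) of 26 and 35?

Tree insertion order: [12, 26, 30, 17, 16, 22, 23, 6, 33, 35, 24, 29, 10]
Tree (level-order array): [12, 6, 26, None, 10, 17, 30, None, None, 16, 22, 29, 33, None, None, None, 23, None, None, None, 35, None, 24]
In a BST, the LCA of p=26, q=35 is the first node v on the
root-to-leaf path with p <= v <= q (go left if both < v, right if both > v).
Walk from root:
  at 12: both 26 and 35 > 12, go right
  at 26: 26 <= 26 <= 35, this is the LCA
LCA = 26


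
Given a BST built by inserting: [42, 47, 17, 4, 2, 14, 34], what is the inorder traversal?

Tree insertion order: [42, 47, 17, 4, 2, 14, 34]
Tree (level-order array): [42, 17, 47, 4, 34, None, None, 2, 14]
Inorder traversal: [2, 4, 14, 17, 34, 42, 47]


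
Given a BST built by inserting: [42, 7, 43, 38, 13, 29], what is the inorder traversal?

Tree insertion order: [42, 7, 43, 38, 13, 29]
Tree (level-order array): [42, 7, 43, None, 38, None, None, 13, None, None, 29]
Inorder traversal: [7, 13, 29, 38, 42, 43]


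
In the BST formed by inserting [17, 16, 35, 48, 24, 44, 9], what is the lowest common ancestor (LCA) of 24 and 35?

Tree insertion order: [17, 16, 35, 48, 24, 44, 9]
Tree (level-order array): [17, 16, 35, 9, None, 24, 48, None, None, None, None, 44]
In a BST, the LCA of p=24, q=35 is the first node v on the
root-to-leaf path with p <= v <= q (go left if both < v, right if both > v).
Walk from root:
  at 17: both 24 and 35 > 17, go right
  at 35: 24 <= 35 <= 35, this is the LCA
LCA = 35


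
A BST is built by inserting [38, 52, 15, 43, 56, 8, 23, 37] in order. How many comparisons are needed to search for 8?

Search path for 8: 38 -> 15 -> 8
Found: True
Comparisons: 3


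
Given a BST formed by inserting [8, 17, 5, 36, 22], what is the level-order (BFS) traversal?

Tree insertion order: [8, 17, 5, 36, 22]
Tree (level-order array): [8, 5, 17, None, None, None, 36, 22]
BFS from the root, enqueuing left then right child of each popped node:
  queue [8] -> pop 8, enqueue [5, 17], visited so far: [8]
  queue [5, 17] -> pop 5, enqueue [none], visited so far: [8, 5]
  queue [17] -> pop 17, enqueue [36], visited so far: [8, 5, 17]
  queue [36] -> pop 36, enqueue [22], visited so far: [8, 5, 17, 36]
  queue [22] -> pop 22, enqueue [none], visited so far: [8, 5, 17, 36, 22]
Result: [8, 5, 17, 36, 22]


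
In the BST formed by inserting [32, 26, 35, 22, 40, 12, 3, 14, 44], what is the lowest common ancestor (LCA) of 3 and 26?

Tree insertion order: [32, 26, 35, 22, 40, 12, 3, 14, 44]
Tree (level-order array): [32, 26, 35, 22, None, None, 40, 12, None, None, 44, 3, 14]
In a BST, the LCA of p=3, q=26 is the first node v on the
root-to-leaf path with p <= v <= q (go left if both < v, right if both > v).
Walk from root:
  at 32: both 3 and 26 < 32, go left
  at 26: 3 <= 26 <= 26, this is the LCA
LCA = 26


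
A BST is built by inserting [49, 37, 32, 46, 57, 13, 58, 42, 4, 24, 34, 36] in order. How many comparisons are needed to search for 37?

Search path for 37: 49 -> 37
Found: True
Comparisons: 2


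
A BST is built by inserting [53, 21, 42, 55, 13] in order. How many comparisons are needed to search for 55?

Search path for 55: 53 -> 55
Found: True
Comparisons: 2


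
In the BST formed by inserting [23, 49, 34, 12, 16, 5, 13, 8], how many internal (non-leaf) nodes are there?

Tree built from: [23, 49, 34, 12, 16, 5, 13, 8]
Tree (level-order array): [23, 12, 49, 5, 16, 34, None, None, 8, 13]
Rule: An internal node has at least one child.
Per-node child counts:
  node 23: 2 child(ren)
  node 12: 2 child(ren)
  node 5: 1 child(ren)
  node 8: 0 child(ren)
  node 16: 1 child(ren)
  node 13: 0 child(ren)
  node 49: 1 child(ren)
  node 34: 0 child(ren)
Matching nodes: [23, 12, 5, 16, 49]
Count of internal (non-leaf) nodes: 5


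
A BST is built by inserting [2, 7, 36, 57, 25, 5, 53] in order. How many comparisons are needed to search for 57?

Search path for 57: 2 -> 7 -> 36 -> 57
Found: True
Comparisons: 4


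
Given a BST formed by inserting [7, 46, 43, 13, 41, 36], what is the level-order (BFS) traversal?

Tree insertion order: [7, 46, 43, 13, 41, 36]
Tree (level-order array): [7, None, 46, 43, None, 13, None, None, 41, 36]
BFS from the root, enqueuing left then right child of each popped node:
  queue [7] -> pop 7, enqueue [46], visited so far: [7]
  queue [46] -> pop 46, enqueue [43], visited so far: [7, 46]
  queue [43] -> pop 43, enqueue [13], visited so far: [7, 46, 43]
  queue [13] -> pop 13, enqueue [41], visited so far: [7, 46, 43, 13]
  queue [41] -> pop 41, enqueue [36], visited so far: [7, 46, 43, 13, 41]
  queue [36] -> pop 36, enqueue [none], visited so far: [7, 46, 43, 13, 41, 36]
Result: [7, 46, 43, 13, 41, 36]


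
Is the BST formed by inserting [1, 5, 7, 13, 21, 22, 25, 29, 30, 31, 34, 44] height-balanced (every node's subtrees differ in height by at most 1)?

Tree (level-order array): [1, None, 5, None, 7, None, 13, None, 21, None, 22, None, 25, None, 29, None, 30, None, 31, None, 34, None, 44]
Definition: a tree is height-balanced if, at every node, |h(left) - h(right)| <= 1 (empty subtree has height -1).
Bottom-up per-node check:
  node 44: h_left=-1, h_right=-1, diff=0 [OK], height=0
  node 34: h_left=-1, h_right=0, diff=1 [OK], height=1
  node 31: h_left=-1, h_right=1, diff=2 [FAIL (|-1-1|=2 > 1)], height=2
  node 30: h_left=-1, h_right=2, diff=3 [FAIL (|-1-2|=3 > 1)], height=3
  node 29: h_left=-1, h_right=3, diff=4 [FAIL (|-1-3|=4 > 1)], height=4
  node 25: h_left=-1, h_right=4, diff=5 [FAIL (|-1-4|=5 > 1)], height=5
  node 22: h_left=-1, h_right=5, diff=6 [FAIL (|-1-5|=6 > 1)], height=6
  node 21: h_left=-1, h_right=6, diff=7 [FAIL (|-1-6|=7 > 1)], height=7
  node 13: h_left=-1, h_right=7, diff=8 [FAIL (|-1-7|=8 > 1)], height=8
  node 7: h_left=-1, h_right=8, diff=9 [FAIL (|-1-8|=9 > 1)], height=9
  node 5: h_left=-1, h_right=9, diff=10 [FAIL (|-1-9|=10 > 1)], height=10
  node 1: h_left=-1, h_right=10, diff=11 [FAIL (|-1-10|=11 > 1)], height=11
Node 31 violates the condition: |-1 - 1| = 2 > 1.
Result: Not balanced


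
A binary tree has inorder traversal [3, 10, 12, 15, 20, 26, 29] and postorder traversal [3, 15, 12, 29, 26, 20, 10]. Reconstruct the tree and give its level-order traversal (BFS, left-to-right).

Inorder:   [3, 10, 12, 15, 20, 26, 29]
Postorder: [3, 15, 12, 29, 26, 20, 10]
Algorithm: postorder visits root last, so walk postorder right-to-left;
each value is the root of the current inorder slice — split it at that
value, recurse on the right subtree first, then the left.
Recursive splits:
  root=10; inorder splits into left=[3], right=[12, 15, 20, 26, 29]
  root=20; inorder splits into left=[12, 15], right=[26, 29]
  root=26; inorder splits into left=[], right=[29]
  root=29; inorder splits into left=[], right=[]
  root=12; inorder splits into left=[], right=[15]
  root=15; inorder splits into left=[], right=[]
  root=3; inorder splits into left=[], right=[]
Reconstructed level-order: [10, 3, 20, 12, 26, 15, 29]


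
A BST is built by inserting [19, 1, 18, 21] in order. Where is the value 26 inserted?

Starting tree (level order): [19, 1, 21, None, 18]
Insertion path: 19 -> 21
Result: insert 26 as right child of 21
Final tree (level order): [19, 1, 21, None, 18, None, 26]


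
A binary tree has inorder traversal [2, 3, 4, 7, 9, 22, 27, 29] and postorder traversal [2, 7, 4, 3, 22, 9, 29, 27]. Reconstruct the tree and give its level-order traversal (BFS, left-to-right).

Inorder:   [2, 3, 4, 7, 9, 22, 27, 29]
Postorder: [2, 7, 4, 3, 22, 9, 29, 27]
Algorithm: postorder visits root last, so walk postorder right-to-left;
each value is the root of the current inorder slice — split it at that
value, recurse on the right subtree first, then the left.
Recursive splits:
  root=27; inorder splits into left=[2, 3, 4, 7, 9, 22], right=[29]
  root=29; inorder splits into left=[], right=[]
  root=9; inorder splits into left=[2, 3, 4, 7], right=[22]
  root=22; inorder splits into left=[], right=[]
  root=3; inorder splits into left=[2], right=[4, 7]
  root=4; inorder splits into left=[], right=[7]
  root=7; inorder splits into left=[], right=[]
  root=2; inorder splits into left=[], right=[]
Reconstructed level-order: [27, 9, 29, 3, 22, 2, 4, 7]


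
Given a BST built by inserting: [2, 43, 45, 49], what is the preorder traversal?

Tree insertion order: [2, 43, 45, 49]
Tree (level-order array): [2, None, 43, None, 45, None, 49]
Preorder traversal: [2, 43, 45, 49]


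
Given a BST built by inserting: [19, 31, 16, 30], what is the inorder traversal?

Tree insertion order: [19, 31, 16, 30]
Tree (level-order array): [19, 16, 31, None, None, 30]
Inorder traversal: [16, 19, 30, 31]


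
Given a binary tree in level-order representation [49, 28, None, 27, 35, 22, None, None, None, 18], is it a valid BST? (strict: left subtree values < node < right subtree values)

Level-order array: [49, 28, None, 27, 35, 22, None, None, None, 18]
Validate using subtree bounds (lo, hi): at each node, require lo < value < hi,
then recurse left with hi=value and right with lo=value.
Preorder trace (stopping at first violation):
  at node 49 with bounds (-inf, +inf): OK
  at node 28 with bounds (-inf, 49): OK
  at node 27 with bounds (-inf, 28): OK
  at node 22 with bounds (-inf, 27): OK
  at node 18 with bounds (-inf, 22): OK
  at node 35 with bounds (28, 49): OK
No violation found at any node.
Result: Valid BST


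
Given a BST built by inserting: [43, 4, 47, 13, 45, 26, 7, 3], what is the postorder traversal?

Tree insertion order: [43, 4, 47, 13, 45, 26, 7, 3]
Tree (level-order array): [43, 4, 47, 3, 13, 45, None, None, None, 7, 26]
Postorder traversal: [3, 7, 26, 13, 4, 45, 47, 43]


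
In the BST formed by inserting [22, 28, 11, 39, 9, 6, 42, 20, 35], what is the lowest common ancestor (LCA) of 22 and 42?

Tree insertion order: [22, 28, 11, 39, 9, 6, 42, 20, 35]
Tree (level-order array): [22, 11, 28, 9, 20, None, 39, 6, None, None, None, 35, 42]
In a BST, the LCA of p=22, q=42 is the first node v on the
root-to-leaf path with p <= v <= q (go left if both < v, right if both > v).
Walk from root:
  at 22: 22 <= 22 <= 42, this is the LCA
LCA = 22


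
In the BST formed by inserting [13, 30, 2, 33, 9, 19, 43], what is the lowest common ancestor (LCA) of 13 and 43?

Tree insertion order: [13, 30, 2, 33, 9, 19, 43]
Tree (level-order array): [13, 2, 30, None, 9, 19, 33, None, None, None, None, None, 43]
In a BST, the LCA of p=13, q=43 is the first node v on the
root-to-leaf path with p <= v <= q (go left if both < v, right if both > v).
Walk from root:
  at 13: 13 <= 13 <= 43, this is the LCA
LCA = 13


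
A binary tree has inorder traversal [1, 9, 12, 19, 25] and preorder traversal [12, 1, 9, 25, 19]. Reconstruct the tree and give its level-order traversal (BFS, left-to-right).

Inorder:  [1, 9, 12, 19, 25]
Preorder: [12, 1, 9, 25, 19]
Algorithm: preorder visits root first, so consume preorder in order;
for each root, split the current inorder slice at that value into
left-subtree inorder and right-subtree inorder, then recurse.
Recursive splits:
  root=12; inorder splits into left=[1, 9], right=[19, 25]
  root=1; inorder splits into left=[], right=[9]
  root=9; inorder splits into left=[], right=[]
  root=25; inorder splits into left=[19], right=[]
  root=19; inorder splits into left=[], right=[]
Reconstructed level-order: [12, 1, 25, 9, 19]


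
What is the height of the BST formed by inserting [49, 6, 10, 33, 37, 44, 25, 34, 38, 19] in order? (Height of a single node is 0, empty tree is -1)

Insertion order: [49, 6, 10, 33, 37, 44, 25, 34, 38, 19]
Tree (level-order array): [49, 6, None, None, 10, None, 33, 25, 37, 19, None, 34, 44, None, None, None, None, 38]
Compute height bottom-up (empty subtree = -1):
  height(19) = 1 + max(-1, -1) = 0
  height(25) = 1 + max(0, -1) = 1
  height(34) = 1 + max(-1, -1) = 0
  height(38) = 1 + max(-1, -1) = 0
  height(44) = 1 + max(0, -1) = 1
  height(37) = 1 + max(0, 1) = 2
  height(33) = 1 + max(1, 2) = 3
  height(10) = 1 + max(-1, 3) = 4
  height(6) = 1 + max(-1, 4) = 5
  height(49) = 1 + max(5, -1) = 6
Height = 6
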